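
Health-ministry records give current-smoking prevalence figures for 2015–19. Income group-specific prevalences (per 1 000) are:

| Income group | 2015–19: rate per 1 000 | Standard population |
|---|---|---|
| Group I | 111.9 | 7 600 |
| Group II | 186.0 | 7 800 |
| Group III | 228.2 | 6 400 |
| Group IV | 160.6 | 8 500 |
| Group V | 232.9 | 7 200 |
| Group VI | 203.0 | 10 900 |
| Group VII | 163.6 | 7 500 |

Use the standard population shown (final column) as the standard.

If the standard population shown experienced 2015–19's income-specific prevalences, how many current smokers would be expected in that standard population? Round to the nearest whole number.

10243

Expected current smokers = Σ (standard pop × income-specific rate ÷ 1 000)
= 7 600×111.9/1 000 + 7 800×186.0/1 000 + 6 400×228.2/1 000 + 8 500×160.6/1 000 + 7 200×232.9/1 000 + 10 900×203.0/1 000 + 7 500×163.6/1 000
= 850.44 + 1450.80 + 1460.48 + 1365.10 + 1676.88 + 2212.70 + 1227.00 = 10243.40.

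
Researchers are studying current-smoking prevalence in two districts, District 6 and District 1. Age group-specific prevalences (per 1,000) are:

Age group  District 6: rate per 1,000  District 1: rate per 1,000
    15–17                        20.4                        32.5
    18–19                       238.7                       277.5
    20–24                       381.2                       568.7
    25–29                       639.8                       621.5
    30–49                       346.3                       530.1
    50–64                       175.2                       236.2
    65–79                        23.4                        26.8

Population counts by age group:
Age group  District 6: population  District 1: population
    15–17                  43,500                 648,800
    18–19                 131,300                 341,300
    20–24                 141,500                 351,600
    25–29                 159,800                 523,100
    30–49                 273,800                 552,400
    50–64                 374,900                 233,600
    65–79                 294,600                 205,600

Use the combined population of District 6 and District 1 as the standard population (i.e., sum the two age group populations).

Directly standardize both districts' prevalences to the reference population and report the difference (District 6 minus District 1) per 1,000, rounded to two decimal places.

-69.54

Combined standard total = 4,275,800; weights = 0.1619, 0.1105, 0.1153, 0.1597, 0.1932, 0.1423, 0.1170.
District 6: 0.1619×20.4 + 0.1105×238.7 + 0.1153×381.2 + 0.1597×639.8 + 0.1932×346.3 + 0.1423×175.2 + 0.1170×23.4 = 270.4169 per 1,000.
District 1: 0.1619×32.5 + 0.1105×277.5 + 0.1153×568.7 + 0.1597×621.5 + 0.1932×530.1 + 0.1423×236.2 + 0.1170×26.8 = 339.9589 per 1,000.
Difference = 270.4169 − 339.9589 = -69.5420.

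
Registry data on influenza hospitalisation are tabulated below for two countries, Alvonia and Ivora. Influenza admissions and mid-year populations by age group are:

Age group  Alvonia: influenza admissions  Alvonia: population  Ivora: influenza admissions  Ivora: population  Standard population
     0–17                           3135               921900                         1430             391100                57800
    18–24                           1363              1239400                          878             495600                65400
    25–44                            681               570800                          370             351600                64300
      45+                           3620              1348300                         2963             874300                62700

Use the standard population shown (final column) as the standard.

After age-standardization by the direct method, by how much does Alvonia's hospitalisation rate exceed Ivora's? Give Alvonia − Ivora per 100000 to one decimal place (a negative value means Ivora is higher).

-37.5

Age-specific rates per 100000 for Alvonia: 340.06, 109.97, 119.31, 268.49.
For Ivora: 365.64, 177.16, 105.23, 338.90.
Standard total = 250200; weights = 0.2310, 0.2614, 0.2570, 0.2506.
Alvonia: 0.2310×340.06 + 0.2614×109.97 + 0.2570×119.31 + 0.2506×268.49 = 205.2481 per 100000.
Ivora: 0.2310×365.64 + 0.2614×177.16 + 0.2570×105.23 + 0.2506×338.90 = 242.7475 per 100000.
Difference = 205.2481 − 242.7475 = -37.4994.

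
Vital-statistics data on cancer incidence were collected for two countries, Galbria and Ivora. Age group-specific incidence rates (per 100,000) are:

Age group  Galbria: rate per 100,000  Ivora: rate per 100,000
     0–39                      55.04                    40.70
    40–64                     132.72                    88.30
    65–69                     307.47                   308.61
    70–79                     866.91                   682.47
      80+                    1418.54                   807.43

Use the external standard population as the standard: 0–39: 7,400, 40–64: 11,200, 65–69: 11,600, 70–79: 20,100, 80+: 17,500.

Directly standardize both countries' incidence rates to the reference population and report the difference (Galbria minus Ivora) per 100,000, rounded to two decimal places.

Standard total = 67,800; weights = 0.1091, 0.1652, 0.1711, 0.2965, 0.2581.
Galbria: 0.1091×55.04 + 0.1652×132.72 + 0.1711×307.47 + 0.2965×866.91 + 0.2581×1418.54 = 703.6837 per 100,000.
Ivora: 0.1091×40.70 + 0.1652×88.30 + 0.1711×308.61 + 0.2965×682.47 + 0.2581×807.43 = 482.5618 per 100,000.
Difference = 703.6837 − 482.5618 = 221.1219.

221.12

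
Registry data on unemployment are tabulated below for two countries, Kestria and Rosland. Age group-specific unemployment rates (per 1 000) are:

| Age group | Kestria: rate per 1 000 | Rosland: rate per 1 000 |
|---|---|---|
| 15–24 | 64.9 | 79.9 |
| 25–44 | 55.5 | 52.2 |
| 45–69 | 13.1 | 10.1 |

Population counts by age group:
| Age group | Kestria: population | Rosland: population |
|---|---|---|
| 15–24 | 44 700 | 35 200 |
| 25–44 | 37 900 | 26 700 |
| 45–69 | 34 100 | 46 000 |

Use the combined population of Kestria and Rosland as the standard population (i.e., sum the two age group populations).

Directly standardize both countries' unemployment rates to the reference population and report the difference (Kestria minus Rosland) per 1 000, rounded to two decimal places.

-3.32

Combined standard total = 224 600; weights = 0.3557, 0.2876, 0.3566.
Kestria: 0.3557×64.9 + 0.2876×55.5 + 0.3566×13.1 = 43.7227 per 1 000.
Rosland: 0.3557×79.9 + 0.2876×52.2 + 0.3566×10.1 = 47.0398 per 1 000.
Difference = 43.7227 − 47.0398 = -3.3171.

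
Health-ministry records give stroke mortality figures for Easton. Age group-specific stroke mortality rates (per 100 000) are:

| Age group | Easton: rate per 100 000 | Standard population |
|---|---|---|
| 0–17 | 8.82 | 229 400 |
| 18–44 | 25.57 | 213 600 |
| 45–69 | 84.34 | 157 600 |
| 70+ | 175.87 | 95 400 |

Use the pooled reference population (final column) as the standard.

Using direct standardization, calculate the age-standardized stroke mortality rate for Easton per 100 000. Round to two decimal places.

Standard total = 696 000; weights = 0.3296, 0.3069, 0.2264, 0.1371.
Standardized rate: 0.3296×8.82 + 0.3069×25.57 + 0.2264×84.34 + 0.1371×175.87 = 53.9584 per 100 000.

53.96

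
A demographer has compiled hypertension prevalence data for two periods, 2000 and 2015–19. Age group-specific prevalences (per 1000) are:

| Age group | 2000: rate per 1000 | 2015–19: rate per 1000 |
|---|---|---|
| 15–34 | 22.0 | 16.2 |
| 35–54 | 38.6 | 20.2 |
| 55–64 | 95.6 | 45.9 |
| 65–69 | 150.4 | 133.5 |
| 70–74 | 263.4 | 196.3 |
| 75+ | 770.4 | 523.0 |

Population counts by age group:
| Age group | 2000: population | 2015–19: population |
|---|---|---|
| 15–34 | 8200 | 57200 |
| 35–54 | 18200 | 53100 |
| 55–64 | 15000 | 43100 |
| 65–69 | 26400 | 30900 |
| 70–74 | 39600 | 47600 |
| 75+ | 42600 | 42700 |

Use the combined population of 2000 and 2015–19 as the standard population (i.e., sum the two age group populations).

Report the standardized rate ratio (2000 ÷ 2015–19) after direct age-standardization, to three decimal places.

1.436

Combined standard total = 424600; weights = 0.1540, 0.1679, 0.1368, 0.1350, 0.2054, 0.2009.
2000: 0.1540×22.0 + 0.1679×38.6 + 0.1368×95.6 + 0.1350×150.4 + 0.2054×263.4 + 0.2009×770.4 = 252.1122 per 1000.
2015–19: 0.1540×16.2 + 0.1679×20.2 + 0.1368×45.9 + 0.1350×133.5 + 0.2054×196.3 + 0.2009×523.0 = 175.5660 per 1000.
Ratio = 252.1122 ÷ 175.5660 = 1.43600.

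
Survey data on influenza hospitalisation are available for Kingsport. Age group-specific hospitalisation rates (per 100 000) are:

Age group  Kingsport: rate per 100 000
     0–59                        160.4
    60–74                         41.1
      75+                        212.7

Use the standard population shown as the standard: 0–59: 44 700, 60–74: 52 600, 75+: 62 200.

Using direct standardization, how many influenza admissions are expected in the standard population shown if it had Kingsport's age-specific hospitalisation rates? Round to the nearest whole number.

Expected influenza admissions = Σ (standard pop × age-specific rate ÷ 100 000)
= 44 700×160.4/100 000 + 52 600×41.1/100 000 + 62 200×212.7/100 000
= 71.70 + 21.62 + 132.30 = 225.62.

226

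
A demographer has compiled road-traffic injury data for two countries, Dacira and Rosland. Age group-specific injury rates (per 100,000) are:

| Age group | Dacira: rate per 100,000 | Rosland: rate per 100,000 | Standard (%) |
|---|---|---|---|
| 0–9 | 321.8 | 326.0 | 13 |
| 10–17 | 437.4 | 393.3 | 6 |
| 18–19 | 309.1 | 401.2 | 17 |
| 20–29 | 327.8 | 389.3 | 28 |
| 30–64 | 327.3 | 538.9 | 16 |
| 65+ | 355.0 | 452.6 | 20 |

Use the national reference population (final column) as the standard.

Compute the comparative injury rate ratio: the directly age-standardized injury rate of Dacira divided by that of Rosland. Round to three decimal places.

0.800

Standard weights: 0.13, 0.06, 0.17, 0.28, 0.16, 0.20.
Dacira: 0.1300×321.8 + 0.0600×437.4 + 0.1700×309.1 + 0.2800×327.8 + 0.1600×327.3 + 0.2000×355.0 = 335.7770 per 100,000.
Rosland: 0.1300×326.0 + 0.0600×393.3 + 0.1700×401.2 + 0.2800×389.3 + 0.1600×538.9 + 0.2000×452.6 = 419.9300 per 100,000.
Ratio = 335.7770 ÷ 419.9300 = 0.79960.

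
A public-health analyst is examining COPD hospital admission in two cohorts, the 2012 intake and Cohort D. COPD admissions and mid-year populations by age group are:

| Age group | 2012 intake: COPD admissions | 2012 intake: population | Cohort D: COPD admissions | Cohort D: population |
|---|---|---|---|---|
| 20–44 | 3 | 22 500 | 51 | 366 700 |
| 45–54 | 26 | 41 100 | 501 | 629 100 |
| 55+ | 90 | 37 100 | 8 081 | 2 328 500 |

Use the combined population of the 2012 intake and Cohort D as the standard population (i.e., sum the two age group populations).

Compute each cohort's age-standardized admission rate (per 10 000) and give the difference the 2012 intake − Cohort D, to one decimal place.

Age-specific rates per 10 000 for the 2012 intake: 1.33, 6.33, 24.26.
For Cohort D: 1.39, 7.96, 34.70.
Combined standard total = 3 425 000; weights = 0.1136, 0.1957, 0.6907.
The 2012 intake: 0.1136×1.33 + 0.1957×6.33 + 0.6907×24.26 = 18.1446 per 10 000.
Cohort D: 0.1136×1.39 + 0.1957×7.96 + 0.6907×34.70 = 25.6865 per 10 000.
Difference = 18.1446 − 25.6865 = -7.5419.

-7.5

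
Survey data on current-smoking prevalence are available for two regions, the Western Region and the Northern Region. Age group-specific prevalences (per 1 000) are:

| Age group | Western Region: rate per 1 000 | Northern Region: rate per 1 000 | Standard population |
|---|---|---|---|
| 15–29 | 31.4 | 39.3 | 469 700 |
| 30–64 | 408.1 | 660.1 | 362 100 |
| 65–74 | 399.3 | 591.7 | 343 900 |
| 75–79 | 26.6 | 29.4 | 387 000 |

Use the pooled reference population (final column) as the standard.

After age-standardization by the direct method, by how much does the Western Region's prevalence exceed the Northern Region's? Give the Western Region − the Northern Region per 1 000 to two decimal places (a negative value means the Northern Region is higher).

-103.80

Standard total = 1 562 700; weights = 0.3006, 0.2317, 0.2201, 0.2476.
The Western Region: 0.3006×31.4 + 0.2317×408.1 + 0.2201×399.3 + 0.2476×26.6 = 198.4610 per 1 000.
The Northern Region: 0.3006×39.3 + 0.2317×660.1 + 0.2201×591.7 + 0.2476×29.4 = 302.2620 per 1 000.
Difference = 198.4610 − 302.2620 = -103.8010.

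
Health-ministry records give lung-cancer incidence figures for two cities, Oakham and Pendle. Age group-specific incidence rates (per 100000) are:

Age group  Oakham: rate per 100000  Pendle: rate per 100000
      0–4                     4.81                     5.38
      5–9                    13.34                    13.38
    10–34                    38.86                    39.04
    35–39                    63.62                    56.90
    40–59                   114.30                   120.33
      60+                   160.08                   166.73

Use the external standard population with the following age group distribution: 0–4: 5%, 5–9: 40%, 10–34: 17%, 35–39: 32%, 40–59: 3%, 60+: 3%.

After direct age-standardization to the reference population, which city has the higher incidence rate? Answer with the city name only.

Standard weights: 0.05, 0.40, 0.17, 0.32, 0.03, 0.03.
Oakham: 0.0500×4.81 + 0.4000×13.34 + 0.1700×38.86 + 0.3200×63.62 + 0.0300×114.30 + 0.0300×160.08 = 40.7725 per 100000.
Pendle: 0.0500×5.38 + 0.4000×13.38 + 0.1700×39.04 + 0.3200×56.90 + 0.0300×120.33 + 0.0300×166.73 = 39.0776 per 100000.

Oakham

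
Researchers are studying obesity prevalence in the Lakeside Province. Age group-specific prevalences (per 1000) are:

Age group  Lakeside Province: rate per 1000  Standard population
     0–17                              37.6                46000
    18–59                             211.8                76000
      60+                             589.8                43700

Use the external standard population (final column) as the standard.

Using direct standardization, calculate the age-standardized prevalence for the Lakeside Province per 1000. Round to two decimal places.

263.13

Standard total = 165700; weights = 0.2776, 0.4587, 0.2637.
Standardized rate: 0.2776×37.6 + 0.4587×211.8 + 0.2637×589.8 = 263.1301 per 1000.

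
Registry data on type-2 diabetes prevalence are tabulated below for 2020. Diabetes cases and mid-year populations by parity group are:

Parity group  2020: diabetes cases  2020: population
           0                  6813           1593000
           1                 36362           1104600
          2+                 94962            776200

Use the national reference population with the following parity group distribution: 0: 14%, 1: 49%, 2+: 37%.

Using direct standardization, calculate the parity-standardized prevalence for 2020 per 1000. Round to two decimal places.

62.00

Parity-specific rates per 1000 for 2020: 4.277, 32.919, 122.342.
Standard weights: 0.14, 0.49, 0.37.
Standardized rate: 0.1400×4.277 + 0.4900×32.919 + 0.3700×122.342 = 61.9955 per 1000.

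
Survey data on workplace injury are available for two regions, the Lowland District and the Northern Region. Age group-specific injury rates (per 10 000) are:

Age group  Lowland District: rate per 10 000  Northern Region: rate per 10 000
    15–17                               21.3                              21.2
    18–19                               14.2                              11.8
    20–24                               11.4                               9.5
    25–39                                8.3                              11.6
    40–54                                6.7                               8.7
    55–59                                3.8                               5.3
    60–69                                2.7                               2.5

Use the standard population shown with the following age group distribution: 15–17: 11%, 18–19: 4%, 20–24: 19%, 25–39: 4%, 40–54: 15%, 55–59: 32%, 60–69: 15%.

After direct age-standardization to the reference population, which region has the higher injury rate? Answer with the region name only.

Northern Region

Standard weights: 0.11, 0.04, 0.19, 0.04, 0.15, 0.32, 0.15.
The Lowland District: 0.1100×21.3 + 0.0400×14.2 + 0.1900×11.4 + 0.0400×8.3 + 0.1500×6.7 + 0.3200×3.8 + 0.1500×2.7 = 8.0350 per 10 000.
The Northern Region: 0.1100×21.2 + 0.0400×11.8 + 0.1900×9.5 + 0.0400×11.6 + 0.1500×8.7 + 0.3200×5.3 + 0.1500×2.5 = 8.4490 per 10 000.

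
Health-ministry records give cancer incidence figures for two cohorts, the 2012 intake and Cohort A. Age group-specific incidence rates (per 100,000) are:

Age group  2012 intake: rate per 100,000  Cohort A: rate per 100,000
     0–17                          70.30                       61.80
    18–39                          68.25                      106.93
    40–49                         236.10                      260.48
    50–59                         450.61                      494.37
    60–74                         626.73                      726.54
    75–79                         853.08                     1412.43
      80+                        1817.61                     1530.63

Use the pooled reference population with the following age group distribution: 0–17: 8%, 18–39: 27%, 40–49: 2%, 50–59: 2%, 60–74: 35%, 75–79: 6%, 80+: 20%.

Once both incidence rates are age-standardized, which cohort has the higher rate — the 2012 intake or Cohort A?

Cohort A

Standard weights: 0.08, 0.27, 0.02, 0.02, 0.35, 0.06, 0.20.
The 2012 intake: 0.0800×70.30 + 0.2700×68.25 + 0.0200×236.10 + 0.0200×450.61 + 0.3500×626.73 + 0.0600×853.08 + 0.2000×1817.61 = 671.8480 per 100,000.
Cohort A: 0.0800×61.80 + 0.2700×106.93 + 0.0200×260.48 + 0.0200×494.37 + 0.3500×726.54 + 0.0600×1412.43 + 0.2000×1530.63 = 694.0729 per 100,000.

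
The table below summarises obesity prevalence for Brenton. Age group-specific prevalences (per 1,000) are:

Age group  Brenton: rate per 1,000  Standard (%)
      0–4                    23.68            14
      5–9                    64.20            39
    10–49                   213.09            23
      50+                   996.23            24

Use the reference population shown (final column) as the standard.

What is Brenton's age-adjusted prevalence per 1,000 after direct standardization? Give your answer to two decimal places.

Standard weights: 0.14, 0.39, 0.23, 0.24.
Standardized rate: 0.1400×23.68 + 0.3900×64.20 + 0.2300×213.09 + 0.2400×996.23 = 316.4591 per 1,000.

316.46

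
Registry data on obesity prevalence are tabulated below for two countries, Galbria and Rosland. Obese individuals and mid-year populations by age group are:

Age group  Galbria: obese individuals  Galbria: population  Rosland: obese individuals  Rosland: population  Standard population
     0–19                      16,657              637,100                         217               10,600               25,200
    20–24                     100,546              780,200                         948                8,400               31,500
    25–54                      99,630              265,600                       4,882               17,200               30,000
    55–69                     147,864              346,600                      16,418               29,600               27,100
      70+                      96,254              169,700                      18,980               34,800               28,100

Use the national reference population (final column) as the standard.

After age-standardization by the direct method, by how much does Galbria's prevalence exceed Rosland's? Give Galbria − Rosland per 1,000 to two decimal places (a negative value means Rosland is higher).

Age-specific rates per 1,000 for Galbria: 26.145, 128.872, 375.113, 426.613, 567.201.
For Rosland: 20.472, 112.857, 283.837, 554.662, 545.402.
Standard total = 141,900; weights = 0.1776, 0.2220, 0.2114, 0.1910, 0.1980.
Galbria: 0.1776×26.145 + 0.2220×128.872 + 0.2114×375.113 + 0.1910×426.613 + 0.1980×567.201 = 306.3514 per 1,000.
Rosland: 0.1776×20.472 + 0.2220×112.857 + 0.2114×283.837 + 0.1910×554.662 + 0.1980×545.402 = 302.6297 per 1,000.
Difference = 306.3514 − 302.6297 = 3.7217.

3.72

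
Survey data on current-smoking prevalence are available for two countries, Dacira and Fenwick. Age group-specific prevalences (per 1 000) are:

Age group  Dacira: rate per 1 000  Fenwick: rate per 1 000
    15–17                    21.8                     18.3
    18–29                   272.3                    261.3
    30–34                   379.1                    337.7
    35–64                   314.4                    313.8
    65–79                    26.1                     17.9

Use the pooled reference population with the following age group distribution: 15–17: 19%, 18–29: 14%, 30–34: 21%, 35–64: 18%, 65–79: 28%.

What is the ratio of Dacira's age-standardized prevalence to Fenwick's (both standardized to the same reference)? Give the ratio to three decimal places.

1.077

Standard weights: 0.19, 0.14, 0.21, 0.18, 0.28.
Dacira: 0.1900×21.8 + 0.1400×272.3 + 0.2100×379.1 + 0.1800×314.4 + 0.2800×26.1 = 185.7750 per 1 000.
Fenwick: 0.1900×18.3 + 0.1400×261.3 + 0.2100×337.7 + 0.1800×313.8 + 0.2800×17.9 = 172.4720 per 1 000.
Ratio = 185.7750 ÷ 172.4720 = 1.07713.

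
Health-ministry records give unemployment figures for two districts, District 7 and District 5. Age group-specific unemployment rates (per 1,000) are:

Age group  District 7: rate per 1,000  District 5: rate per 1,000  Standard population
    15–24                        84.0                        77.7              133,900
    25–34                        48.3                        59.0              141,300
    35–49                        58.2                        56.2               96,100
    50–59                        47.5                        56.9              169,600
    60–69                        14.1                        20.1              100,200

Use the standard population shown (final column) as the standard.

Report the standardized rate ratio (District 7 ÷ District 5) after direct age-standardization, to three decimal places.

0.925

Standard total = 641,100; weights = 0.2089, 0.2204, 0.1499, 0.2645, 0.1563.
District 7: 0.2089×84.0 + 0.2204×48.3 + 0.1499×58.2 + 0.2645×47.5 + 0.1563×14.1 = 51.6834 per 1,000.
District 5: 0.2089×77.7 + 0.2204×59.0 + 0.1499×56.2 + 0.2645×56.9 + 0.1563×20.1 = 55.8506 per 1,000.
Ratio = 51.6834 ÷ 55.8506 = 0.92539.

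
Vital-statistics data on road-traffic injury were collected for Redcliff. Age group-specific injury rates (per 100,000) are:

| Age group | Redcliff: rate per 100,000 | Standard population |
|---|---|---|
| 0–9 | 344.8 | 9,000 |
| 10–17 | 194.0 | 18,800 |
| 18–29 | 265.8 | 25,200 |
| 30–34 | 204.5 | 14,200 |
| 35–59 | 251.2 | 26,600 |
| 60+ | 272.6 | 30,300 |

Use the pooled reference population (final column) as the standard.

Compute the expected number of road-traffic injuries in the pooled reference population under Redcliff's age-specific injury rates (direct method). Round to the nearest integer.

Expected road-traffic injuries = Σ (standard pop × age-specific rate ÷ 100,000)
= 9,000×344.8/100,000 + 18,800×194.0/100,000 + 25,200×265.8/100,000 + 14,200×204.5/100,000 + 26,600×251.2/100,000 + 30,300×272.6/100,000
= 31.03 + 36.47 + 66.98 + 29.04 + 66.82 + 82.60 = 312.94.

313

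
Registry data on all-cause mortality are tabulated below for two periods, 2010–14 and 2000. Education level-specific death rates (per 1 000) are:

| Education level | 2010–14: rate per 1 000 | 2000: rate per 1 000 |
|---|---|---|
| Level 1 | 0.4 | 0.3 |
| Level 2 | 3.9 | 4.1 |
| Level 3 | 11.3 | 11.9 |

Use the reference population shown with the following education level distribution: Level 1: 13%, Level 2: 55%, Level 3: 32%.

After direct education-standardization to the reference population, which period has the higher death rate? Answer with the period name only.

2000

Standard weights: 0.13, 0.55, 0.32.
2010–14: 0.1300×0.4 + 0.5500×3.9 + 0.3200×11.3 = 5.8130 per 1 000.
2000: 0.1300×0.3 + 0.5500×4.1 + 0.3200×11.9 = 6.1020 per 1 000.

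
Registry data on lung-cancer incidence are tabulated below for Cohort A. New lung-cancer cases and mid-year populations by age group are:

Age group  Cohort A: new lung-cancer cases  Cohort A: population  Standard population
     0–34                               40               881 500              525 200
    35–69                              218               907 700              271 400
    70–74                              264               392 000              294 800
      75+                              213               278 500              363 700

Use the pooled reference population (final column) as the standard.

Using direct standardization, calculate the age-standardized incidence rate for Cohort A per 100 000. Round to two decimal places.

38.88

Age-specific rates per 100 000 for Cohort A: 4.54, 24.02, 67.35, 76.48.
Standard total = 1 455 100; weights = 0.3609, 0.1865, 0.2026, 0.2499.
Standardized rate: 0.3609×4.54 + 0.1865×24.02 + 0.2026×67.35 + 0.2499×76.48 = 38.8780 per 100 000.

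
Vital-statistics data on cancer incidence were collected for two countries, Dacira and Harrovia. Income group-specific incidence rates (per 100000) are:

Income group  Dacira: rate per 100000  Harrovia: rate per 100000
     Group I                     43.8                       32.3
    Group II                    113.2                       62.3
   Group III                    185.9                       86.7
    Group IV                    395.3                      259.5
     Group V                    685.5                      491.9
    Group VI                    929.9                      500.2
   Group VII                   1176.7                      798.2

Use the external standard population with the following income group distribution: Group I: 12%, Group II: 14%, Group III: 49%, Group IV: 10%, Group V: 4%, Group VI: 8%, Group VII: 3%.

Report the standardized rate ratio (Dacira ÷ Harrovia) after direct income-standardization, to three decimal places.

Standard weights: 0.12, 0.14, 0.49, 0.10, 0.04, 0.08, 0.03.
Dacira: 0.1200×43.8 + 0.1400×113.2 + 0.4900×185.9 + 0.1000×395.3 + 0.0400×685.5 + 0.0800×929.9 + 0.0300×1176.7 = 288.8380 per 100000.
Harrovia: 0.1200×32.3 + 0.1400×62.3 + 0.4900×86.7 + 0.1000×259.5 + 0.0400×491.9 + 0.0800×500.2 + 0.0300×798.2 = 164.6690 per 100000.
Ratio = 288.8380 ÷ 164.6690 = 1.75405.

1.754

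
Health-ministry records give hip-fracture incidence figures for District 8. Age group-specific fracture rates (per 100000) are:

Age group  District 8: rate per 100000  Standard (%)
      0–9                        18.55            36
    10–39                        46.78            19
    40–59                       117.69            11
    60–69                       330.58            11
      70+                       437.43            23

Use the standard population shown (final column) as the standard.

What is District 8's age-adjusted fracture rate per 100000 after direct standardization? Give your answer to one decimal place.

Standard weights: 0.36, 0.19, 0.11, 0.11, 0.23.
Standardized rate: 0.3600×18.55 + 0.1900×46.78 + 0.1100×117.69 + 0.1100×330.58 + 0.2300×437.43 = 165.4848 per 100000.

165.5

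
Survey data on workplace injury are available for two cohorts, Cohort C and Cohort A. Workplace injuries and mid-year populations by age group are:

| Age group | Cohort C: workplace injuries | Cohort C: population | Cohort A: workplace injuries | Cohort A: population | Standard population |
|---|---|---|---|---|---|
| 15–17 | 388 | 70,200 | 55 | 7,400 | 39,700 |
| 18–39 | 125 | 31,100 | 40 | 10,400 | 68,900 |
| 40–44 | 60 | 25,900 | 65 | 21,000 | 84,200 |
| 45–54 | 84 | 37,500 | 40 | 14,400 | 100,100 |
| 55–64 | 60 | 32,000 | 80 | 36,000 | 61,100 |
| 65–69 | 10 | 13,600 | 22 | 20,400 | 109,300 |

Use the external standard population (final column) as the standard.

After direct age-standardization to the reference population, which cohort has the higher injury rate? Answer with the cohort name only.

Cohort A

Age-specific rates per 10,000 for Cohort C: 55.27, 40.19, 23.17, 22.40, 18.75, 7.35.
For Cohort A: 74.32, 38.46, 30.95, 27.78, 22.22, 10.78.
Standard total = 463,300; weights = 0.0857, 0.1487, 0.1817, 0.2161, 0.1319, 0.2359.
Cohort C: 0.0857×55.27 + 0.1487×40.19 + 0.1817×23.17 + 0.2161×22.40 + 0.1319×18.75 + 0.2359×7.35 = 23.9708 per 10,000.
Cohort A: 0.0857×74.32 + 0.1487×38.46 + 0.1817×30.95 + 0.2161×27.78 + 0.1319×22.22 + 0.2359×10.78 = 29.1904 per 10,000.
The crude rates (34.57 vs 27.55) would put Cohort C higher, but that reflects its age composition; once standardized to a common age structure, Cohort A has the higher underlying rate.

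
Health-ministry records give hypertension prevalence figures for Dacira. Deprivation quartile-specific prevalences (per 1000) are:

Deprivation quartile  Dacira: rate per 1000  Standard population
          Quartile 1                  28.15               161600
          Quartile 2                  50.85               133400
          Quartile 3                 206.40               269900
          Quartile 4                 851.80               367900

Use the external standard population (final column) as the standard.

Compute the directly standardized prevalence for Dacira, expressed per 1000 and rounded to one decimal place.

Standard total = 932800; weights = 0.1732, 0.1430, 0.2893, 0.3944.
Standardized rate: 0.1732×28.15 + 0.1430×50.85 + 0.2893×206.40 + 0.3944×851.80 = 407.8227 per 1000.

407.8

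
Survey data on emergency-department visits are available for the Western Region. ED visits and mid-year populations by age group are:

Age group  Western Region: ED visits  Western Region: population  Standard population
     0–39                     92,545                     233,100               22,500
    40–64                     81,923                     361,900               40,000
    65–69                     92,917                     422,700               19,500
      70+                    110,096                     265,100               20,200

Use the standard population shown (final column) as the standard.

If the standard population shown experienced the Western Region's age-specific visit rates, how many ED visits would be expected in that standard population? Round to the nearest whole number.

30663

Age-specific rates per 1,000 for the Western Region: 397.018, 226.369, 219.818, 415.300.
Expected ED visits = Σ (standard pop × age-specific rate ÷ 1,000)
= 22,500×397.018/1,000 + 40,000×226.369/1,000 + 19,500×219.818/1,000 + 20,200×415.300/1,000
= 8932.92 + 9054.77 + 4286.45 + 8389.06 = 30663.19.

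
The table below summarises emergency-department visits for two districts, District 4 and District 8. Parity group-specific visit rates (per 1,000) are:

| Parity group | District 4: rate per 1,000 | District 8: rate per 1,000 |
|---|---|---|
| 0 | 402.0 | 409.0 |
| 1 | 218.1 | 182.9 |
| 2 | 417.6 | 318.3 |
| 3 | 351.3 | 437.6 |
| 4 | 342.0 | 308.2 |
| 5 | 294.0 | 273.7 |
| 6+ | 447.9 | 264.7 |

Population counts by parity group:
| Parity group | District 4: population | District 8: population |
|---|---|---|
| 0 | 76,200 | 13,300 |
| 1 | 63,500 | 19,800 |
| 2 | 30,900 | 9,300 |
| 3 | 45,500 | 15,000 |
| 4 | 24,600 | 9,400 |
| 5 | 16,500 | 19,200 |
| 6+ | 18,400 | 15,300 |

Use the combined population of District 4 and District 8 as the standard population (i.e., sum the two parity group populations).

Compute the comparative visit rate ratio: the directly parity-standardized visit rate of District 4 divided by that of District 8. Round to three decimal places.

Combined standard total = 376,900; weights = 0.2375, 0.2210, 0.1067, 0.1605, 0.0902, 0.0947, 0.0894.
District 4: 0.2375×402.0 + 0.2210×218.1 + 0.1067×417.6 + 0.1605×351.3 + 0.0902×342.0 + 0.0947×294.0 + 0.0894×447.9 = 343.3429 per 1,000.
District 8: 0.2375×409.0 + 0.2210×182.9 + 0.1067×318.3 + 0.1605×437.6 + 0.0902×308.2 + 0.0947×273.7 + 0.0894×264.7 = 319.1345 per 1,000.
Ratio = 343.3429 ÷ 319.1345 = 1.07586.

1.076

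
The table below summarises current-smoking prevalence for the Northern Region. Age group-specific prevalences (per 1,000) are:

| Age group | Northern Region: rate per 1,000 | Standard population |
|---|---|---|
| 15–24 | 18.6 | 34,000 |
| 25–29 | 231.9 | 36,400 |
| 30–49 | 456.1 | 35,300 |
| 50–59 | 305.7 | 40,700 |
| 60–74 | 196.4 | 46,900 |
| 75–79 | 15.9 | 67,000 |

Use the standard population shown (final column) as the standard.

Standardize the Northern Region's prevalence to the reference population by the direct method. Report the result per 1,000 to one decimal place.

Standard total = 260,300; weights = 0.1306, 0.1398, 0.1356, 0.1564, 0.1802, 0.2574.
Standardized rate: 0.1306×18.6 + 0.1398×231.9 + 0.1356×456.1 + 0.1564×305.7 + 0.1802×196.4 + 0.2574×15.9 = 183.9890 per 1,000.

184.0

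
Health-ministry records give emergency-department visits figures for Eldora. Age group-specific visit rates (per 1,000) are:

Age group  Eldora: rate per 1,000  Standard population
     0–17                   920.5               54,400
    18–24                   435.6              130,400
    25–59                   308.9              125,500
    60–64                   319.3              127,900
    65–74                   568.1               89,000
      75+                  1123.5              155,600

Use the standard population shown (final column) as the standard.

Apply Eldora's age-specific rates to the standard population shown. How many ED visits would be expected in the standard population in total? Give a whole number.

411860

Expected ED visits = Σ (standard pop × age-specific rate ÷ 1,000)
= 54,400×920.5/1,000 + 130,400×435.6/1,000 + 125,500×308.9/1,000 + 127,900×319.3/1,000 + 89,000×568.1/1,000 + 155,600×1123.5/1,000
= 50075.20 + 56802.24 + 38766.95 + 40838.47 + 50560.90 + 174816.60 = 411860.36.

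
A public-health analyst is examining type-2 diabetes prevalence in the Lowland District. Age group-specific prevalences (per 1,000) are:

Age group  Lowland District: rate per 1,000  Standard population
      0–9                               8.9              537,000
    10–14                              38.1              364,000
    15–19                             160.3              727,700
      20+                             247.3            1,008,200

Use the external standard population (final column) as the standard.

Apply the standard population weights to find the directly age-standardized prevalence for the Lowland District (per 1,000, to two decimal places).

145.86

Standard total = 2,636,900; weights = 0.2036, 0.1380, 0.2760, 0.3823.
Standardized rate: 0.2036×8.9 + 0.1380×38.1 + 0.2760×160.3 + 0.3823×247.3 = 145.8629 per 1,000.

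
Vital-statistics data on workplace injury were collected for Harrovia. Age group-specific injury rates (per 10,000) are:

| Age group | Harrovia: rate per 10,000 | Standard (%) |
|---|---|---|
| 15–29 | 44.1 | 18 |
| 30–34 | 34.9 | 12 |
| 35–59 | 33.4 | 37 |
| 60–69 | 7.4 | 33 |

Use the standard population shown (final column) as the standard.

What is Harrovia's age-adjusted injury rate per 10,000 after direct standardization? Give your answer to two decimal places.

26.93

Standard weights: 0.18, 0.12, 0.37, 0.33.
Standardized rate: 0.1800×44.1 + 0.1200×34.9 + 0.3700×33.4 + 0.3300×7.4 = 26.9260 per 10,000.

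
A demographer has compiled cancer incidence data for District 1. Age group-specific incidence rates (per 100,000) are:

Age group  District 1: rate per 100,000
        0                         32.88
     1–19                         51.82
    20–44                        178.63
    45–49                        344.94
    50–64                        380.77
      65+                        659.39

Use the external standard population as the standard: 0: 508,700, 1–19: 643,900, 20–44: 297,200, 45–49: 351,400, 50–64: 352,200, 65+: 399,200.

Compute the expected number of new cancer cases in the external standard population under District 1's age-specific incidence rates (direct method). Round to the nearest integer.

6217

Expected new cancer cases = Σ (standard pop × age-specific rate ÷ 100,000)
= 508,700×32.88/100,000 + 643,900×51.82/100,000 + 297,200×178.63/100,000 + 351,400×344.94/100,000 + 352,200×380.77/100,000 + 399,200×659.39/100,000
= 167.26 + 333.67 + 530.89 + 1212.12 + 1341.07 + 2632.28 = 6217.29.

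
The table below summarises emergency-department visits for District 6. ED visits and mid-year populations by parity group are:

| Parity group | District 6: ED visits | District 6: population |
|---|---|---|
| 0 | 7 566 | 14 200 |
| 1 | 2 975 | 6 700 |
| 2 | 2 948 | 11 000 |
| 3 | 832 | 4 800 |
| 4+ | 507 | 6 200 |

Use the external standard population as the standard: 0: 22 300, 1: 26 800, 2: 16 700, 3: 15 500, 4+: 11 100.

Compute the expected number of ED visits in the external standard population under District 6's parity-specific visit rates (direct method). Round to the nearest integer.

31852

Parity-specific rates per 1 000 for District 6: 532.817, 444.030, 268.000, 173.333, 81.774.
Expected ED visits = Σ (standard pop × parity-specific rate ÷ 1 000)
= 22 300×532.817/1 000 + 26 800×444.030/1 000 + 16 700×268.000/1 000 + 15 500×173.333/1 000 + 11 100×81.774/1 000
= 11881.82 + 11900.00 + 4475.60 + 2686.67 + 907.69 = 31851.78.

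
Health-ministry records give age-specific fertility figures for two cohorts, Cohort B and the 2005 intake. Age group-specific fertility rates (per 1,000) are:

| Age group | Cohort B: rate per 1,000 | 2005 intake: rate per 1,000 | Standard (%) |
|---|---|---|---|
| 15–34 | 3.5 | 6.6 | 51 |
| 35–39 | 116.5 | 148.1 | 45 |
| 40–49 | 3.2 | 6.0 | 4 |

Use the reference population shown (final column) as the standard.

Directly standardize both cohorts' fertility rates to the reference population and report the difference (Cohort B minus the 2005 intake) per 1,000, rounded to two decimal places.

Standard weights: 0.51, 0.45, 0.04.
Cohort B: 0.5100×3.5 + 0.4500×116.5 + 0.0400×3.2 = 54.3380 per 1,000.
The 2005 intake: 0.5100×6.6 + 0.4500×148.1 + 0.0400×6.0 = 70.2510 per 1,000.
Difference = 54.3380 − 70.2510 = -15.9130.

-15.91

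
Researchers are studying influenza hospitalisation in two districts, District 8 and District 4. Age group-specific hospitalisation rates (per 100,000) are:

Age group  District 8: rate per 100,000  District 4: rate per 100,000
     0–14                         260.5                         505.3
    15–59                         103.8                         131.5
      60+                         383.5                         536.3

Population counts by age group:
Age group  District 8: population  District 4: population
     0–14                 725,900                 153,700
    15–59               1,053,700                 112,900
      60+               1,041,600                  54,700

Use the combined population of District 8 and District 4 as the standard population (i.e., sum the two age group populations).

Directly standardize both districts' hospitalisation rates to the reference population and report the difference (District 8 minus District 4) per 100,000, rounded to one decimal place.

Combined standard total = 3,142,500; weights = 0.2799, 0.3712, 0.3489.
District 8: 0.2799×260.5 + 0.3712×103.8 + 0.3489×383.5 = 245.2378 per 100,000.
District 4: 0.2799×505.3 + 0.3712×131.5 + 0.3489×536.3 = 377.3478 per 100,000.
Difference = 245.2378 − 377.3478 = -132.1100.

-132.1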